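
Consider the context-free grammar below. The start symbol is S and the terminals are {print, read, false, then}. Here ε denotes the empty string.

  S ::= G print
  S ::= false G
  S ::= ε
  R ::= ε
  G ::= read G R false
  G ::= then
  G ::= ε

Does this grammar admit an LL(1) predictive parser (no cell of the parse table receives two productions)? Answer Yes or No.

FIRST(S) = {ε, false, print, read, then}
FIRST(R) = {ε}
FIRST(G) = {ε, read, then}
FOLLOW(S) = {$}
FOLLOW(R) = {false}
FOLLOW(G) = {$, false, print}
Each cell of M receives at most one production.

Yes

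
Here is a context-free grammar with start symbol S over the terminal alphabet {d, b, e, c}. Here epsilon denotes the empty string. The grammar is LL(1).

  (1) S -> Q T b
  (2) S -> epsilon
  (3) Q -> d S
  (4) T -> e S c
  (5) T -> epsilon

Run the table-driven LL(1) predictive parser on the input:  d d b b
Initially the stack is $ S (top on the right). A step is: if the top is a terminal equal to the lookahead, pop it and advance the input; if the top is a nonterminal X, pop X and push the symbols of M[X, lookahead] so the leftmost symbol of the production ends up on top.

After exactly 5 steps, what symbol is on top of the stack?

     Stack        Input      Action
  1  $ S          d d b b $  expand S -> Q T b
  2  $ b T Q      d d b b $  expand Q -> d S
  3  $ b T S d    d d b b $  match d
  4  $ b T S      d b b $    expand S -> Q T b
  5  $ b T b T Q  d b b $    expand Q -> d S
Stack after step 5: $ b T b T S d (top = d).

d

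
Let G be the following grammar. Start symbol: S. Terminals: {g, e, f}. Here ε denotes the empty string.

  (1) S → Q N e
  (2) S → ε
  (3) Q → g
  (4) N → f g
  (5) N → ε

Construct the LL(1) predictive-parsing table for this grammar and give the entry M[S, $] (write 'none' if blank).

FIRST(Q): from Q→g we get {g}. So FIRST(Q) = {g}.
FIRST(N): from N→f g we get {f}; from N→ε we get {ε}. So FIRST(N) = {ε, f}.
FIRST(S): from S→Q N e we get {g}; from S→ε we get {ε}. So FIRST(S) = {ε, g}.
FOLLOW(S) includes $ since S is the start symbol.
FOLLOW(S): S appears on no right-hand side. Thus FOLLOW(S) = {$}.
For S → Q N e: FIRST(Q N e) = {g}, so it goes in M[S, t] for t ∈ {g}.
For S → ε: FIRST(ε) = {ε}, so it goes in M[S, t] for t ∈ {}; since ε ∈ FIRST, also for every t ∈ FOLLOW(S) = {$}.

S → ε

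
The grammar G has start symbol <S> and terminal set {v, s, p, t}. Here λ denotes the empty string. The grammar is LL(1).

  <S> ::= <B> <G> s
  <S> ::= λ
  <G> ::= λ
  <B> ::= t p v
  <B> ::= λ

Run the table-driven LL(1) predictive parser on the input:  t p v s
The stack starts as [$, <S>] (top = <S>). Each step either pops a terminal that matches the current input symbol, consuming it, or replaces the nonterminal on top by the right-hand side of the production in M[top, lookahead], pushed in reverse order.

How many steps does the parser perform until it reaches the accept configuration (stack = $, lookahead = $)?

7

step 1: stack=$ <S>  input=t p v s $  — expand <S> ::= <B> <G> s
step 2: stack=$ s <G> <B>  input=t p v s $  — expand <B> ::= t p v
step 3: stack=$ s <G> v p t  input=t p v s $  — match t
step 4: stack=$ s <G> v p  input=p v s $  — match p
step 5: stack=$ s <G> v  input=v s $  — match v
step 6: stack=$ s <G>  input=s $  — expand <G> ::= λ
step 7: stack=$ s  input=s $  — match s
Accept reached after 7 steps.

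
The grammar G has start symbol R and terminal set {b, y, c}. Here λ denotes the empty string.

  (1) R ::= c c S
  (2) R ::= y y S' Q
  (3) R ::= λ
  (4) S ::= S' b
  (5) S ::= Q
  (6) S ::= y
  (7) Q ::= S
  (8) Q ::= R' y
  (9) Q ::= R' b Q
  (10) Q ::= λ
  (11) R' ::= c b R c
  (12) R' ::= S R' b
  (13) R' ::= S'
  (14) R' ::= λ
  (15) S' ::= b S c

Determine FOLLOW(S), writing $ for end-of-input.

{$, b, c, y}

FIRST(R): from R::=c c S we get {c}; from R::=y y S' Q we get {y}; from R::=λ we get {λ}. So FIRST(R) = {λ, c, y}.
FIRST(S'): from S'::=b S c we get {b}. So FIRST(S') = {b}.
FIRST(S): from S::=S' b we get {b}; from S::=Q we get {λ, b, c, y}; from S::=y we get {y}. So FIRST(S) = {λ, b, c, y}.
FIRST(R'): from R'::=c b R c we get {c}; from R'::=S R' b we get {b, c, y}; from R'::=S' we get {b}; from R'::=λ we get {λ}. So FIRST(R') = {λ, b, c, y}.
FIRST(Q): from Q::=S we get {λ, b, c, y}; from Q::=R' y we get {b, c, y}; from Q::=R' b Q we get {b, c, y}; from Q::=λ we get {λ}. So FIRST(Q) = {λ, b, c, y}.
FOLLOW(R) includes $ since R is the start symbol.
FOLLOW(R): in R'::=c b R c, R is followed by c with FIRST {c}. Thus FOLLOW(R) = {$, c}.
FOLLOW(R'): in Q::=R' y, R' is followed by y with FIRST {y}; in Q::=R' b Q, R' is followed by b Q with FIRST {b}; in R'::=S R' b, R' is followed by b with FIRST {b}. Thus FOLLOW(R') = {b, y}.
FOLLOW(S'): in R::=y y S' Q, S' is followed by Q with FIRST {λ, b, c, y}; in R::=y y S' Q, the suffix after S' is nullable, so FOLLOW(S') ⊇ FOLLOW(R) = {$, c}; in S::=S' b, S' is followed by b with FIRST {b}; in R'::=S', the suffix after S' is empty, so FOLLOW(S') ⊇ FOLLOW(R') = {b, y}. Thus FOLLOW(S') = {$, b, c, y}.
FOLLOW(S): in R::=c c S, the suffix after S is empty, so FOLLOW(S) ⊇ FOLLOW(R) = {$, c}; in Q::=S, the suffix after S is empty, so FOLLOW(S) ⊇ FOLLOW(Q) = {$, b, c, y}; in R'::=S R' b, S is followed by R' b with FIRST {b, c, y}; in S'::=b S c, S is followed by c with FIRST {c}. Thus FOLLOW(S) = {$, b, c, y}.
FOLLOW(Q): in R::=y y S' Q, the suffix after Q is empty, so FOLLOW(Q) ⊇ FOLLOW(R) = {$, c}; in S::=Q, the suffix after Q is empty, so FOLLOW(Q) ⊇ FOLLOW(S) = {$, b, c, y}; in Q::=R' b Q, the suffix after Q is empty (adds nothing new). Thus FOLLOW(Q) = {$, b, c, y}.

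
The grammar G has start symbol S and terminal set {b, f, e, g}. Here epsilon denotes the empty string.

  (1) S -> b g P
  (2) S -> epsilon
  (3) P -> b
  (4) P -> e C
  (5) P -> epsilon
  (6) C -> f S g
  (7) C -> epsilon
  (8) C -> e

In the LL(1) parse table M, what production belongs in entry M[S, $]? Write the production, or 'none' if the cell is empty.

FIRST(S): from S->b g P we get {b}; from S->epsilon we get {epsilon}. So FIRST(S) = {epsilon, b}.
FIRST(P): from P->b we get {b}; from P->e C we get {e}; from P->epsilon we get {epsilon}. So FIRST(P) = {epsilon, b, e}.
FIRST(C): from C->f S g we get {f}; from C->epsilon we get {epsilon}; from C->e we get {e}. So FIRST(C) = {epsilon, e, f}.
FOLLOW(S) includes $ since S is the start symbol.
FOLLOW(S): in C->f S g, S is followed by g with FIRST {g}. Thus FOLLOW(S) = {$, g}.
For S -> b g P: FIRST(b g P) = {b}, so it goes in M[S, t] for t ∈ {b}.
For S -> epsilon: FIRST(epsilon) = {epsilon}, so it goes in M[S, t] for t ∈ {}; since epsilon ∈ FIRST, also for every t ∈ FOLLOW(S) = {$, g}.

S -> epsilon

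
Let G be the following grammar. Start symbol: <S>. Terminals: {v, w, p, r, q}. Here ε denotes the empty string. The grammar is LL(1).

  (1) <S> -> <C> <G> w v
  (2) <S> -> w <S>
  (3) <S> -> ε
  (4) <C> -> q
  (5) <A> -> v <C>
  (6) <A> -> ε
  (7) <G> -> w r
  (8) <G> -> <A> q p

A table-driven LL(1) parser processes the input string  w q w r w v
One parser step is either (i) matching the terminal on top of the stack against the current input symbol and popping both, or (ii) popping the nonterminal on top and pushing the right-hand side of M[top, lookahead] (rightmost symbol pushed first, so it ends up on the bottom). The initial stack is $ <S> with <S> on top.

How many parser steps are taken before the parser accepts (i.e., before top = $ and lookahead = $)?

      Stack          Input          Action
   1  $ <S>          w q w r w v $  expand <S> -> w <S>
   2  $ <S> w        w q w r w v $  match w
   3  $ <S>          q w r w v $    expand <S> -> <C> <G> w v
   4  $ v w <G> <C>  q w r w v $    expand <C> -> q
   5  $ v w <G> q    q w r w v $    match q
   6  $ v w <G>      w r w v $      expand <G> -> w r
   7  $ v w r w      w r w v $      match w
   8  $ v w r        r w v $        match r
   9  $ v w          w v $          match w
  10  $ v            v $            match v
Accept reached after 10 steps.

10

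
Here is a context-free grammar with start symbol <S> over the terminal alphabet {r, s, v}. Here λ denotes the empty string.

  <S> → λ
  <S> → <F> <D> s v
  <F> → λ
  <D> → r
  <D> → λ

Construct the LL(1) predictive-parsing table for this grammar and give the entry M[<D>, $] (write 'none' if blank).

FIRST(<F>) = {λ}
FIRST(<D>) = {λ, r}
FIRST(<S>) = {λ, r, s}  (via <F> <D> s v)
FOLLOW(<S>) includes $ since <S> is the start symbol.
FOLLOW(<D>): in <S>→<F> <D> s v, <D> is followed by s v with FIRST {s}. Thus FOLLOW(<D>) = {s}.
For <D> → r: FIRST(r) = {r}, so it goes in M[<D>, t] for t ∈ {r}.
For <D> → λ: FIRST(λ) = {λ}, so it goes in M[<D>, t] for t ∈ {}; since λ ∈ FIRST, also for every t ∈ FOLLOW(<D>) = {s}.
None of these place a production in M[<D>, $].

none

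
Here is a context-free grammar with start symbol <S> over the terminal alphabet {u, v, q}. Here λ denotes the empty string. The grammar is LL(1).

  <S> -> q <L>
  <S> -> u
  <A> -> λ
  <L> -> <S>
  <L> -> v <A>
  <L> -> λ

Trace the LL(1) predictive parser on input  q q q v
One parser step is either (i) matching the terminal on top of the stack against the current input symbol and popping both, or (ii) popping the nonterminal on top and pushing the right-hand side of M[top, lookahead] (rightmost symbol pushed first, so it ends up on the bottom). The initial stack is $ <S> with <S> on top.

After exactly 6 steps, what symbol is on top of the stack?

step 1: stack=$ <S>  input=q q q v $  — expand <S> -> q <L>
step 2: stack=$ <L> q  input=q q q v $  — match q
step 3: stack=$ <L>  input=q q v $  — expand <L> -> <S>
step 4: stack=$ <S>  input=q q v $  — expand <S> -> q <L>
step 5: stack=$ <L> q  input=q q v $  — match q
step 6: stack=$ <L>  input=q v $  — expand <L> -> <S>
Stack after step 6: $ <S> (top = <S>).

<S>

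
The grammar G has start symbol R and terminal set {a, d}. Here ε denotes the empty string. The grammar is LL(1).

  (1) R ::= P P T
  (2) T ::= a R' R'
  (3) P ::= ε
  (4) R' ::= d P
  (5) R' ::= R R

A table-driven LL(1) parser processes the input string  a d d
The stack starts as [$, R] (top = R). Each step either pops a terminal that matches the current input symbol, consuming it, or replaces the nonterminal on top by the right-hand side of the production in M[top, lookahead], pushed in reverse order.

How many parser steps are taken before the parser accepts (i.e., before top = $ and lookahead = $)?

      Stack      Input    Action
   1  $ R        a d d $  expand R ::= P P T
   2  $ T P P    a d d $  expand P ::= ε
   3  $ T P      a d d $  expand P ::= ε
   4  $ T        a d d $  expand T ::= a R' R'
   5  $ R' R' a  a d d $  match a
   6  $ R' R'    d d $    expand R' ::= d P
   7  $ R' P d   d d $    match d
   8  $ R' P     d $      expand P ::= ε
   9  $ R'       d $      expand R' ::= d P
  10  $ P d      d $      match d
  11  $ P        $        expand P ::= ε
Accept reached after 11 steps.

11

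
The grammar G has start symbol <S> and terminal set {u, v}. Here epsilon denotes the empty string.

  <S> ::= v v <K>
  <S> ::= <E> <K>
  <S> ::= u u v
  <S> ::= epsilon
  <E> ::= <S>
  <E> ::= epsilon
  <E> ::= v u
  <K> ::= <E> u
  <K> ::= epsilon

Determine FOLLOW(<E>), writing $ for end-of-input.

FIRST(<S>): from <S>::=v v <K> we get {v}; from <S>::=<E> <K> we get {epsilon, u, v}; from <S>::=u u v we get {u}; from <S>::=epsilon we get {epsilon}. So FIRST(<S>) = {epsilon, u, v}.
FIRST(<E>): from <E>::=<S> we get {epsilon, u, v}; from <E>::=epsilon we get {epsilon}; from <E>::=v u we get {v}. So FIRST(<E>) = {epsilon, u, v}.
FIRST(<K>): from <K>::=<E> u we get {u, v}; from <K>::=epsilon we get {epsilon}. So FIRST(<K>) = {epsilon, u, v}.
FOLLOW(<S>) includes $ since <S> is the start symbol.
FOLLOW(<S>): in <E>::=<S>, the suffix after <S> is empty, so FOLLOW(<S>) ⊇ FOLLOW(<E>) = {$, u, v}. Thus FOLLOW(<S>) = {$, u, v}.
FOLLOW(<E>): in <S>::=<E> <K>, <E> is followed by <K> with FIRST {epsilon, u, v}; in <S>::=<E> <K>, the suffix after <E> is nullable, so FOLLOW(<E>) ⊇ FOLLOW(<S>) = {$, u, v}; in <K>::=<E> u, <E> is followed by u with FIRST {u}. Thus FOLLOW(<E>) = {$, u, v}.
FOLLOW(<K>): in <S>::=v v <K>, the suffix after <K> is empty, so FOLLOW(<K>) ⊇ FOLLOW(<S>) = {$, u, v}; in <S>::=<E> <K>, the suffix after <K> is empty, so FOLLOW(<K>) ⊇ FOLLOW(<S>) = {$, u, v}. Thus FOLLOW(<K>) = {$, u, v}.

{$, u, v}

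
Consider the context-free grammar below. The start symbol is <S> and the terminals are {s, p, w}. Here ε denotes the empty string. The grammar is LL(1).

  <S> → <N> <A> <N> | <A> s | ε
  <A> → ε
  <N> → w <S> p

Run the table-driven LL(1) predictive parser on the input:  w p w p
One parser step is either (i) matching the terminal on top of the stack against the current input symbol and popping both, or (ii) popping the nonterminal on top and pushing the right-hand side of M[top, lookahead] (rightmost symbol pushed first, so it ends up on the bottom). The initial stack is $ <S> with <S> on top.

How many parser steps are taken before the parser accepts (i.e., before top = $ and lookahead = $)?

10

      Stack              Input      Action
   1  $ <S>              w p w p $  expand <S> → <N> <A> <N>
   2  $ <N> <A> <N>      w p w p $  expand <N> → w <S> p
   3  $ <N> <A> p <S> w  w p w p $  match w
   4  $ <N> <A> p <S>    p w p $    expand <S> → ε
   5  $ <N> <A> p        p w p $    match p
   6  $ <N> <A>          w p $      expand <A> → ε
   7  $ <N>              w p $      expand <N> → w <S> p
   8  $ p <S> w          w p $      match w
   9  $ p <S>            p $        expand <S> → ε
  10  $ p                p $        match p
Accept reached after 10 steps.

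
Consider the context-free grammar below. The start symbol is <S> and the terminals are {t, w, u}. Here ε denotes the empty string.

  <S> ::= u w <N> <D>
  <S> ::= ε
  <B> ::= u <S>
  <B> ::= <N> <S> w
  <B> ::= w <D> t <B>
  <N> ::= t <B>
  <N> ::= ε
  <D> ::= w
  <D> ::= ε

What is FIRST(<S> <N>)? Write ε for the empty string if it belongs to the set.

{ε, t, u}

FIRST(<S>): from <S>::=u w <N> <D> we get {u}; from <S>::=ε we get {ε}. So FIRST(<S>) = {ε, u}.
FIRST(<N>): from <N>::=t <B> we get {t}; from <N>::=ε we get {ε}. So FIRST(<N>) = {ε, t}.
FIRST(<D>): from <D>::=w we get {w}; from <D>::=ε we get {ε}. So FIRST(<D>) = {ε, w}.
FIRST(<B>): from <B>::=u <S> we get {u}; from <B>::=<N> <S> w we get {t, u, w}; from <B>::=w <D> t <B> we get {w}. So FIRST(<B>) = {t, u, w}.
FIRST(<S> <N>): take FIRST of each symbol in turn, carrying on past any symbol whose FIRST contains ε; result {ε, t, u}.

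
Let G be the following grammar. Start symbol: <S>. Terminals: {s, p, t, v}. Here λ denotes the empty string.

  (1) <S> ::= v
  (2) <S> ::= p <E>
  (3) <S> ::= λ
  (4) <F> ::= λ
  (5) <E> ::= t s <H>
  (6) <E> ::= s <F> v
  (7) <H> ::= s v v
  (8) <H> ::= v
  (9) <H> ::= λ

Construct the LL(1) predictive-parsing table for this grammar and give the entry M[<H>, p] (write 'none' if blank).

none

FIRST(<S>): from <S>::=v we get {v}; from <S>::=p <E> we get {p}; from <S>::=λ we get {λ}. So FIRST(<S>) = {λ, p, v}.
FIRST(<F>): from <F>::=λ we get {λ}. So FIRST(<F>) = {λ}.
FIRST(<E>): from <E>::=t s <H> we get {t}; from <E>::=s <F> v we get {s}. So FIRST(<E>) = {s, t}.
FIRST(<H>): from <H>::=s v v we get {s}; from <H>::=v we get {v}; from <H>::=λ we get {λ}. So FIRST(<H>) = {λ, s, v}.
FOLLOW(<S>) includes $ since <S> is the start symbol.
FOLLOW(<E>): in <S>::=p <E>, the suffix after <E> is empty, so FOLLOW(<E>) ⊇ FOLLOW(<S>) = {$}. Thus FOLLOW(<E>) = {$}.
FOLLOW(<H>): in <E>::=t s <H>, the suffix after <H> is empty, so FOLLOW(<H>) ⊇ FOLLOW(<E>) = {$}. Thus FOLLOW(<H>) = {$}.
For <H> ::= s v v: FIRST(s v v) = {s}, so it goes in M[<H>, t] for t ∈ {s}.
For <H> ::= v: FIRST(v) = {v}, so it goes in M[<H>, t] for t ∈ {v}.
For <H> ::= λ: FIRST(λ) = {λ}, so it goes in M[<H>, t] for t ∈ {}; since λ ∈ FIRST, also for every t ∈ FOLLOW(<H>) = {$}.
None of these place a production in M[<H>, p].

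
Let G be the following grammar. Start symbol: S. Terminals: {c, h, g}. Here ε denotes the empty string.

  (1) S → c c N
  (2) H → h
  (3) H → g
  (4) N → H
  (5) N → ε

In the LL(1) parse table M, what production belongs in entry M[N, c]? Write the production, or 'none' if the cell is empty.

none

FIRST(S): from S→c c N we get {c}. So FIRST(S) = {c}.
FIRST(H): from H→h we get {h}; from H→g we get {g}. So FIRST(H) = {g, h}.
FIRST(N): from N→H we get {g, h}; from N→ε we get {ε}. So FIRST(N) = {ε, g, h}.
FOLLOW(S) includes $ since S is the start symbol.
FOLLOW(S): S appears on no right-hand side. Thus FOLLOW(S) = {$}.
FOLLOW(N): in S→c c N, the suffix after N is empty, so FOLLOW(N) ⊇ FOLLOW(S) = {$}. Thus FOLLOW(N) = {$}.
For N → H: FIRST(H) = {g, h}, so it goes in M[N, t] for t ∈ {g, h}.
For N → ε: FIRST(ε) = {ε}, so it goes in M[N, t] for t ∈ {}; since ε ∈ FIRST, also for every t ∈ FOLLOW(N) = {$}.
None of these place a production in M[N, c].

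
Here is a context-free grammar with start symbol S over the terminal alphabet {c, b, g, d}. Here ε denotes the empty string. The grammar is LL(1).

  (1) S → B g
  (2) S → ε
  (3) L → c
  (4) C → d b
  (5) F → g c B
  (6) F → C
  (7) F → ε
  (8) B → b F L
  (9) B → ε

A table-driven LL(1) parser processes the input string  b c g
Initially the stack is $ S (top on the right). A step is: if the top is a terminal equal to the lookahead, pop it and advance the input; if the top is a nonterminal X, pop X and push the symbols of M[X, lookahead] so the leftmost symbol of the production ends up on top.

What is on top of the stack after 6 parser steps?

g

step 1: stack=$ S  input=b c g $  — expand S → B g
step 2: stack=$ g B  input=b c g $  — expand B → b F L
step 3: stack=$ g L F b  input=b c g $  — match b
step 4: stack=$ g L F  input=c g $  — expand F → ε
step 5: stack=$ g L  input=c g $  — expand L → c
step 6: stack=$ g c  input=c g $  — match c
Stack after step 6: $ g (top = g).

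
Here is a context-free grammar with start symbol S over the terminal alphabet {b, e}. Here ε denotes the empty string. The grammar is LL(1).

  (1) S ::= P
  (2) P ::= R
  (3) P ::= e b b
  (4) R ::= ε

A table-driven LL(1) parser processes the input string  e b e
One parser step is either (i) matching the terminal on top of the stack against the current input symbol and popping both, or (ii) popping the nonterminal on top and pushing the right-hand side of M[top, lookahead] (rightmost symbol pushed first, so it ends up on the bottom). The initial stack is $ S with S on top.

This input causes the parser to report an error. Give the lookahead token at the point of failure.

step 1: stack=$ S  input=e b e $  — expand S ::= P
step 2: stack=$ P  input=e b e $  — expand P ::= e b b
step 3: stack=$ b b e  input=e b e $  — match e
step 4: stack=$ b b  input=b e $  — match b
step 5: stack=$ b  input=e $  — error: top is terminal b but lookahead is e

e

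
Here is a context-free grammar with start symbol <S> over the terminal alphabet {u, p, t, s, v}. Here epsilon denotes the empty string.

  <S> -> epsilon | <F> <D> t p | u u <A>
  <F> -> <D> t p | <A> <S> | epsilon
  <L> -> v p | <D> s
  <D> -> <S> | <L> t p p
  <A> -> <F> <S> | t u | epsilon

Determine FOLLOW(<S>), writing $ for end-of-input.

FIRST(<S>) = {epsilon, s, t, u, v}  (via <F> <D> t p)
FIRST(<F>) = {epsilon, s, t, u, v}  (via <D> t p, <A> <S>)
FIRST(<A>) = {epsilon, s, t, u, v}  (via <F> <S>)
FIRST(<L>) = {s, t, u, v}  (via <D> s)
FIRST(<D>) = {epsilon, s, t, u, v}  (via <S>, <L> t p p)
FOLLOW(<S>) includes $ since <S> is the start symbol.
FOLLOW(<L>): in <D>-><L> t p p, <L> is followed by t p p with FIRST {t}. Thus FOLLOW(<L>) = {t}.
FOLLOW(<D>): in <S>-><F> <D> t p, <D> is followed by t p with FIRST {t}; in <F>-><D> t p, <D> is followed by t p with FIRST {t}; in <L>-><D> s, <D> is followed by s with FIRST {s}. Thus FOLLOW(<D>) = {s, t}.
FOLLOW(<S>): in <F>-><A> <S>, the suffix after <S> is empty, so FOLLOW(<S>) ⊇ FOLLOW(<F>) = {$, s, t, u, v}; in <D>-><S>, the suffix after <S> is empty, so FOLLOW(<S>) ⊇ FOLLOW(<D>) = {s, t}; in <A>-><F> <S>, the suffix after <S> is empty, so FOLLOW(<S>) ⊇ FOLLOW(<A>) = {$, s, t, u, v}. Thus FOLLOW(<S>) = {$, s, t, u, v}.
FOLLOW(<F>): in <S>-><F> <D> t p, <F> is followed by <D> t p with FIRST {s, t, u, v}; in <A>-><F> <S>, <F> is followed by <S> with FIRST {epsilon, s, t, u, v}; in <A>-><F> <S>, the suffix after <F> is nullable, so FOLLOW(<F>) ⊇ FOLLOW(<A>) = {$, s, t, u, v}. Thus FOLLOW(<F>) = {$, s, t, u, v}.
FOLLOW(<A>): in <S>->u u <A>, the suffix after <A> is empty, so FOLLOW(<A>) ⊇ FOLLOW(<S>) = {$, s, t, u, v}; in <F>-><A> <S>, <A> is followed by <S> with FIRST {epsilon, s, t, u, v}; in <F>-><A> <S>, the suffix after <A> is nullable, so FOLLOW(<A>) ⊇ FOLLOW(<F>) = {$, s, t, u, v}. Thus FOLLOW(<A>) = {$, s, t, u, v}.

{$, s, t, u, v}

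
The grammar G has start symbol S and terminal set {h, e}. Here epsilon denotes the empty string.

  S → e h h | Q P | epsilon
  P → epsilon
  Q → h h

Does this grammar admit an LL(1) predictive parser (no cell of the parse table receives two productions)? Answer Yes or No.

Yes

FIRST(S) = {epsilon, e, h}
FIRST(P) = {epsilon}
FIRST(Q) = {h}
FOLLOW(S) = {$}
FOLLOW(P) = {$}
FOLLOW(Q) = {$}
Each cell of M receives at most one production.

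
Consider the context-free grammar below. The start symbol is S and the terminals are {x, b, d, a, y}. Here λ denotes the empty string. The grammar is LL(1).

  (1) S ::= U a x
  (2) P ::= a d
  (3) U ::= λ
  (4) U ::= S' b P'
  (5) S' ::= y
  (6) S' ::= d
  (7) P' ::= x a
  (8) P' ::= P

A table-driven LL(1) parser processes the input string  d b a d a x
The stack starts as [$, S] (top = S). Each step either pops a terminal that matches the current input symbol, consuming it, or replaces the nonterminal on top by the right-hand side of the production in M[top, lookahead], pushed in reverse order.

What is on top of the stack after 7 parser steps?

     Stack          Input          Action
  1  $ S            d b a d a x $  expand S ::= U a x
  2  $ x a U        d b a d a x $  expand U ::= S' b P'
  3  $ x a P' b S'  d b a d a x $  expand S' ::= d
  4  $ x a P' b d   d b a d a x $  match d
  5  $ x a P' b     b a d a x $    match b
  6  $ x a P'       a d a x $      expand P' ::= P
  7  $ x a P        a d a x $      expand P ::= a d
Stack after step 7: $ x a d a (top = a).

a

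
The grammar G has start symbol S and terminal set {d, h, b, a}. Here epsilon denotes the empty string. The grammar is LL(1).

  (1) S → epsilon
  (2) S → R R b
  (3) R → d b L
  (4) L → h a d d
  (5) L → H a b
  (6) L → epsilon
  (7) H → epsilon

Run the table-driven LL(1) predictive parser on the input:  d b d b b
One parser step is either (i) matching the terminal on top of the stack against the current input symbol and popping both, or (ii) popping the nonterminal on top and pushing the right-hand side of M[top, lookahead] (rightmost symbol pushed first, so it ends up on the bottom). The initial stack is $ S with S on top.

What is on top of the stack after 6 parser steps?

d

     Stack        Input        Action
  1  $ S          d b d b b $  expand S → R R b
  2  $ b R R      d b d b b $  expand R → d b L
  3  $ b R L b d  d b d b b $  match d
  4  $ b R L b    b d b b $    match b
  5  $ b R L      d b b $      expand L → epsilon
  6  $ b R        d b b $      expand R → d b L
Stack after step 6: $ b L b d (top = d).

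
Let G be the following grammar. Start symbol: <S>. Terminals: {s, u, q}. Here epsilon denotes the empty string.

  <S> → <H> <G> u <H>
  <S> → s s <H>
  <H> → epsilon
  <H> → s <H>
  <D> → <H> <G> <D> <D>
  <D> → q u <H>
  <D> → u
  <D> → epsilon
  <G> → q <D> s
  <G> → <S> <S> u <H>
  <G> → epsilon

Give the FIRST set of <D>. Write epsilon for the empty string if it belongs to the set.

{epsilon, q, s, u}

FIRST(<H>) = {epsilon, s}
FIRST(<S>) = {q, s, u}  (via <H> <G> u <H>)
FIRST(<G>) = {epsilon, q, s, u}  (via <S> <S> u <H>)
FIRST(<D>) = {epsilon, q, s, u}  (via <H> <G> <D> <D>)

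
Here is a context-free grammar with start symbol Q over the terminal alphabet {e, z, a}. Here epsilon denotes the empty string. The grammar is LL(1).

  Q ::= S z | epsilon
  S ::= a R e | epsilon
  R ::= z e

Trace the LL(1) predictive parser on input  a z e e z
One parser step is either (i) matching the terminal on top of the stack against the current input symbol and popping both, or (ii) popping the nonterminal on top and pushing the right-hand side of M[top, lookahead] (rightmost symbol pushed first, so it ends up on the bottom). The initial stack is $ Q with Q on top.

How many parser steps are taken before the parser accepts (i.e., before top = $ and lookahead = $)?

     Stack      Input        Action
  1  $ Q        a z e e z $  expand Q ::= S z
  2  $ z S      a z e e z $  expand S ::= a R e
  3  $ z e R a  a z e e z $  match a
  4  $ z e R    z e e z $    expand R ::= z e
  5  $ z e e z  z e e z $    match z
  6  $ z e e    e e z $      match e
  7  $ z e      e z $        match e
  8  $ z        z $          match z
Accept reached after 8 steps.

8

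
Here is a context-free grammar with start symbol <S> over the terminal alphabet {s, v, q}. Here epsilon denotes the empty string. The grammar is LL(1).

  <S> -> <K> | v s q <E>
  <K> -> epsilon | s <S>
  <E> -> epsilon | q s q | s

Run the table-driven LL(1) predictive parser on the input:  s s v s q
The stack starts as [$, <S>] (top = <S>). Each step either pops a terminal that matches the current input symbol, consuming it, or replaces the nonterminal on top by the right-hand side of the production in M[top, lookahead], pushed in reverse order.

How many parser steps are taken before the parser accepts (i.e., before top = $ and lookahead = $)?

      Stack        Input        Action
   1  $ <S>        s s v s q $  expand <S> -> <K>
   2  $ <K>        s s v s q $  expand <K> -> s <S>
   3  $ <S> s      s s v s q $  match s
   4  $ <S>        s v s q $    expand <S> -> <K>
   5  $ <K>        s v s q $    expand <K> -> s <S>
   6  $ <S> s      s v s q $    match s
   7  $ <S>        v s q $      expand <S> -> v s q <E>
   8  $ <E> q s v  v s q $      match v
   9  $ <E> q s    s q $        match s
  10  $ <E> q      q $          match q
  11  $ <E>        $            expand <E> -> epsilon
Accept reached after 11 steps.

11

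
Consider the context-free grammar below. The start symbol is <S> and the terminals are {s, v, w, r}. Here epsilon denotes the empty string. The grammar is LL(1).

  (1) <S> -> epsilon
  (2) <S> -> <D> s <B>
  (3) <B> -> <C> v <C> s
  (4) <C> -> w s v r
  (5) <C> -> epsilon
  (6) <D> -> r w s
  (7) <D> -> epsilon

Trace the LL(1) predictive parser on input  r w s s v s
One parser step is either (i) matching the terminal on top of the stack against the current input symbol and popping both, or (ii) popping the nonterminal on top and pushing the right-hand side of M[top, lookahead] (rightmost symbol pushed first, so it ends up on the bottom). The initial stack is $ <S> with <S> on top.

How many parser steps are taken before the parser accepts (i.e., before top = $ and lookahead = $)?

11

step 1: stack=$ <S>  input=r w s s v s $  — expand <S> -> <D> s <B>
step 2: stack=$ <B> s <D>  input=r w s s v s $  — expand <D> -> r w s
step 3: stack=$ <B> s s w r  input=r w s s v s $  — match r
step 4: stack=$ <B> s s w  input=w s s v s $  — match w
step 5: stack=$ <B> s s  input=s s v s $  — match s
step 6: stack=$ <B> s  input=s v s $  — match s
step 7: stack=$ <B>  input=v s $  — expand <B> -> <C> v <C> s
step 8: stack=$ s <C> v <C>  input=v s $  — expand <C> -> epsilon
step 9: stack=$ s <C> v  input=v s $  — match v
step 10: stack=$ s <C>  input=s $  — expand <C> -> epsilon
step 11: stack=$ s  input=s $  — match s
Accept reached after 11 steps.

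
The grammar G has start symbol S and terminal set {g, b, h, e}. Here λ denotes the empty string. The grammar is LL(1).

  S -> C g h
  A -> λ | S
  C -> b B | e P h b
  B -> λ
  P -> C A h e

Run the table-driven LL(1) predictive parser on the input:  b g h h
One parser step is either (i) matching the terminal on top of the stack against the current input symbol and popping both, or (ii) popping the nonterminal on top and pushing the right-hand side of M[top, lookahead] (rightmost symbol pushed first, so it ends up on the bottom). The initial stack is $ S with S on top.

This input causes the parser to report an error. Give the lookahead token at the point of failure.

h

step 1: stack=$ S  input=b g h h $  — expand S -> C g h
step 2: stack=$ h g C  input=b g h h $  — expand C -> b B
step 3: stack=$ h g B b  input=b g h h $  — match b
step 4: stack=$ h g B  input=g h h $  — expand B -> λ
step 5: stack=$ h g  input=g h h $  — match g
step 6: stack=$ h  input=h h $  — match h
step 7: stack=$  input=h $  — error: stack empty but input remains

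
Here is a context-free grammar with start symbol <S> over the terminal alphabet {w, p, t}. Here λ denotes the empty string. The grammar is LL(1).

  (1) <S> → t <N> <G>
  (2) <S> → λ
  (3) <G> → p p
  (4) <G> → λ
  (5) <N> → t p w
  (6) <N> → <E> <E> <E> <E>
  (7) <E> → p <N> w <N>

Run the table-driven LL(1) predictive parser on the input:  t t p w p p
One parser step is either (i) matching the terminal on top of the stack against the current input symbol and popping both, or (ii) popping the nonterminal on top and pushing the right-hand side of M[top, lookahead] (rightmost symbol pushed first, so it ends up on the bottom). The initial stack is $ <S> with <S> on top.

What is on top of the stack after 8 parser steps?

p

     Stack        Input          Action
  1  $ <S>        t t p w p p $  expand <S> → t <N> <G>
  2  $ <G> <N> t  t t p w p p $  match t
  3  $ <G> <N>    t p w p p $    expand <N> → t p w
  4  $ <G> w p t  t p w p p $    match t
  5  $ <G> w p    p w p p $      match p
  6  $ <G> w      w p p $        match w
  7  $ <G>        p p $          expand <G> → p p
  8  $ p p        p p $          match p
Stack after step 8: $ p (top = p).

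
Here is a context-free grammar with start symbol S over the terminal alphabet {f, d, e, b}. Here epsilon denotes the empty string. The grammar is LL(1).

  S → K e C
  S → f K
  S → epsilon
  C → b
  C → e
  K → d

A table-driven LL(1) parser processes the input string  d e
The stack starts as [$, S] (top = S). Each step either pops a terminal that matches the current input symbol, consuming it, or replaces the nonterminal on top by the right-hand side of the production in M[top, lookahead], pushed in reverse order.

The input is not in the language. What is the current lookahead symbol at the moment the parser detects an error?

     Stack    Input  Action
  1  $ S      d e $  expand S → K e C
  2  $ C e K  d e $  expand K → d
  3  $ C e d  d e $  match d
  4  $ C e    e $    match e
  5  $ C      $      error: M[C, $] is empty

$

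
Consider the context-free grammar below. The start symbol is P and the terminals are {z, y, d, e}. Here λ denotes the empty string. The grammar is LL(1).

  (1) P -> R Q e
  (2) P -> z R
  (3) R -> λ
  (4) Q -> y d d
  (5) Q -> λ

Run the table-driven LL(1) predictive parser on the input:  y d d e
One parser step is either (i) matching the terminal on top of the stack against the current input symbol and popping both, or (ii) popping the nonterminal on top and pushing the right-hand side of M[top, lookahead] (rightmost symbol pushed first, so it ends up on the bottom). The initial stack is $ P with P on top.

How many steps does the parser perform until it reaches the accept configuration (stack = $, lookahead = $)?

step 1: stack=$ P  input=y d d e $  — expand P -> R Q e
step 2: stack=$ e Q R  input=y d d e $  — expand R -> λ
step 3: stack=$ e Q  input=y d d e $  — expand Q -> y d d
step 4: stack=$ e d d y  input=y d d e $  — match y
step 5: stack=$ e d d  input=d d e $  — match d
step 6: stack=$ e d  input=d e $  — match d
step 7: stack=$ e  input=e $  — match e
Accept reached after 7 steps.

7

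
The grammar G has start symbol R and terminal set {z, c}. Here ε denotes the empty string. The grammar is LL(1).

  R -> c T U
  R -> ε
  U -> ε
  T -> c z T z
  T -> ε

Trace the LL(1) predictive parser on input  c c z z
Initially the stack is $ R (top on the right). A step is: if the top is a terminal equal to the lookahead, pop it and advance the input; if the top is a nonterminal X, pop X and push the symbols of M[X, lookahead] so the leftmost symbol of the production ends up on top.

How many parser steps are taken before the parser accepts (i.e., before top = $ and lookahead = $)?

step 1: stack=$ R  input=c c z z $  — expand R -> c T U
step 2: stack=$ U T c  input=c c z z $  — match c
step 3: stack=$ U T  input=c z z $  — expand T -> c z T z
step 4: stack=$ U z T z c  input=c z z $  — match c
step 5: stack=$ U z T z  input=z z $  — match z
step 6: stack=$ U z T  input=z $  — expand T -> ε
step 7: stack=$ U z  input=z $  — match z
step 8: stack=$ U  input=$  — expand U -> ε
Accept reached after 8 steps.

8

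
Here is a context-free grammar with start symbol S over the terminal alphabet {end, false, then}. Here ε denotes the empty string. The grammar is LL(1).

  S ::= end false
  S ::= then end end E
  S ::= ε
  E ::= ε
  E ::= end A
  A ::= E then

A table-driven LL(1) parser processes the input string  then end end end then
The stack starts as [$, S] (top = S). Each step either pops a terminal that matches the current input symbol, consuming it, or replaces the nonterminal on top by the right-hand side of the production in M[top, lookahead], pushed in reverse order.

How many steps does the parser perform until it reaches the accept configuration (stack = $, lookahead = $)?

step 1: stack=$ S  input=then end end end then $  — expand S ::= then end end E
step 2: stack=$ E end end then  input=then end end end then $  — match then
step 3: stack=$ E end end  input=end end end then $  — match end
step 4: stack=$ E end  input=end end then $  — match end
step 5: stack=$ E  input=end then $  — expand E ::= end A
step 6: stack=$ A end  input=end then $  — match end
step 7: stack=$ A  input=then $  — expand A ::= E then
step 8: stack=$ then E  input=then $  — expand E ::= ε
step 9: stack=$ then  input=then $  — match then
Accept reached after 9 steps.

9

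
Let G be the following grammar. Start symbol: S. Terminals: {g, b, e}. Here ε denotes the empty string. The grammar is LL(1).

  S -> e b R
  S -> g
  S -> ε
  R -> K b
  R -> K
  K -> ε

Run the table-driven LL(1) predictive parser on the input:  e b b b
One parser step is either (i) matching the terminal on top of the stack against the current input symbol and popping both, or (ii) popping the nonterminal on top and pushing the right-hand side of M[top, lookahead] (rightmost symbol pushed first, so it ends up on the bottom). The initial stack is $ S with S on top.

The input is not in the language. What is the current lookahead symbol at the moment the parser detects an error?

step 1: stack=$ S  input=e b b b $  — expand S -> e b R
step 2: stack=$ R b e  input=e b b b $  — match e
step 3: stack=$ R b  input=b b b $  — match b
step 4: stack=$ R  input=b b $  — expand R -> K b
step 5: stack=$ b K  input=b b $  — expand K -> ε
step 6: stack=$ b  input=b b $  — match b
step 7: stack=$  input=b $  — error: stack empty but input remains

b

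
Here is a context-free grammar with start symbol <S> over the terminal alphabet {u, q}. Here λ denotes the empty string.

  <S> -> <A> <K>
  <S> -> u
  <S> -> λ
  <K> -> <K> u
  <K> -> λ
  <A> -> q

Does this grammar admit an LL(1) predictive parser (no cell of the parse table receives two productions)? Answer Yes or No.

FIRST(<S>) = {λ, q, u}
FIRST(<K>) = {λ, u}
FIRST(<A>) = {q}
FOLLOW(<S>) = {$}
FOLLOW(<K>) = {$, u}
FOLLOW(<A>) = {$, u}
Cell M[<K>, u] receives both <K> -> <K> u and <K> -> λ — the grammar is not LL(1).

No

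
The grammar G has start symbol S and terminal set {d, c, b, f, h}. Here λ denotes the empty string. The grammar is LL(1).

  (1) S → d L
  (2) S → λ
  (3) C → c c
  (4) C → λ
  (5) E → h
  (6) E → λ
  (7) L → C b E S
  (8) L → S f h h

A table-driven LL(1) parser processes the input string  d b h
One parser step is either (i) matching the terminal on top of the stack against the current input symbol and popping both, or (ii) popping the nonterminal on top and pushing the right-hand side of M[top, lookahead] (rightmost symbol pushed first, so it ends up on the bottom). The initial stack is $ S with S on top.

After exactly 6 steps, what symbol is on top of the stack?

     Stack      Input    Action
  1  $ S        d b h $  expand S → d L
  2  $ L d      d b h $  match d
  3  $ L        b h $    expand L → C b E S
  4  $ S E b C  b h $    expand C → λ
  5  $ S E b    b h $    match b
  6  $ S E      h $      expand E → h
Stack after step 6: $ S h (top = h).

h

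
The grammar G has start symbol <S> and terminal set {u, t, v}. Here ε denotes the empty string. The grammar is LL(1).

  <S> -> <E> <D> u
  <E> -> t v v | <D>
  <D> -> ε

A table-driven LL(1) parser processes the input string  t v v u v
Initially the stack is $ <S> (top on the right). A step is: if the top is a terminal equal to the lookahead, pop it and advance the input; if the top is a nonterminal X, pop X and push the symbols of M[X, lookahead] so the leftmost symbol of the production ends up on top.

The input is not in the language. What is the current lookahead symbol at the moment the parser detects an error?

v

step 1: stack=$ <S>  input=t v v u v $  — expand <S> -> <E> <D> u
step 2: stack=$ u <D> <E>  input=t v v u v $  — expand <E> -> t v v
step 3: stack=$ u <D> v v t  input=t v v u v $  — match t
step 4: stack=$ u <D> v v  input=v v u v $  — match v
step 5: stack=$ u <D> v  input=v u v $  — match v
step 6: stack=$ u <D>  input=u v $  — expand <D> -> ε
step 7: stack=$ u  input=u v $  — match u
step 8: stack=$  input=v $  — error: stack empty but input remains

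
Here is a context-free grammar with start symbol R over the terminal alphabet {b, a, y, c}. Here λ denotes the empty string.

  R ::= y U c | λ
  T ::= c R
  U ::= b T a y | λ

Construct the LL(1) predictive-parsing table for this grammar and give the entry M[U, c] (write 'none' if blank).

FIRST(R) = {λ, y}
FIRST(T) = {c}
FIRST(U) = {λ, b}
FOLLOW(R) includes $ since R is the start symbol.
FOLLOW(U): in R::=y U c, U is followed by c with FIRST {c}. Thus FOLLOW(U) = {c}.
For U ::= b T a y: FIRST(b T a y) = {b}, so it goes in M[U, t] for t ∈ {b}.
For U ::= λ: FIRST(λ) = {λ}, so it goes in M[U, t] for t ∈ {}; since λ ∈ FIRST, also for every t ∈ FOLLOW(U) = {c}.

U ::= λ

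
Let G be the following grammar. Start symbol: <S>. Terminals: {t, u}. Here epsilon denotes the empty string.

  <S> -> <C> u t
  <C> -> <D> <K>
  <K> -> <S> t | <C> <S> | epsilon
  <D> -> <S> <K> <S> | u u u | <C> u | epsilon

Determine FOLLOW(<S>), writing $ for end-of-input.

FIRST(<S>) = {u}  (via <C> u t)
FIRST(<C>) = {epsilon, u}  (via <D> <K>)
FIRST(<K>) = {epsilon, u}  (via <S> t, <C> <S>)
FIRST(<D>) = {epsilon, u}  (via <S> <K> <S>, <C> u)
FOLLOW(<S>) includes $ since <S> is the start symbol.
FOLLOW(<C>): in <S>-><C> u t, <C> is followed by u t with FIRST {u}; in <K>-><C> <S>, <C> is followed by <S> with FIRST {u}; in <D>-><C> u, <C> is followed by u with FIRST {u}. Thus FOLLOW(<C>) = {u}.
FOLLOW(<K>): in <C>-><D> <K>, the suffix after <K> is empty, so FOLLOW(<K>) ⊇ FOLLOW(<C>) = {u}; in <D>-><S> <K> <S>, <K> is followed by <S> with FIRST {u}. Thus FOLLOW(<K>) = {u}.
FOLLOW(<D>): in <C>-><D> <K>, <D> is followed by <K> with FIRST {epsilon, u}; in <C>-><D> <K>, the suffix after <D> is nullable, so FOLLOW(<D>) ⊇ FOLLOW(<C>) = {u}. Thus FOLLOW(<D>) = {u}.
FOLLOW(<S>): in <K>-><S> t, <S> is followed by t with FIRST {t}; in <K>-><C> <S>, the suffix after <S> is empty, so FOLLOW(<S>) ⊇ FOLLOW(<K>) = {u}; in <D>-><S> <K> <S> (occurrence 1), <S> is followed by <K> <S> with FIRST {u}; in <D>-><S> <K> <S> (occurrence 2), the suffix after <S> is empty, so FOLLOW(<S>) ⊇ FOLLOW(<D>) = {u}. Thus FOLLOW(<S>) = {$, t, u}.

{$, t, u}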